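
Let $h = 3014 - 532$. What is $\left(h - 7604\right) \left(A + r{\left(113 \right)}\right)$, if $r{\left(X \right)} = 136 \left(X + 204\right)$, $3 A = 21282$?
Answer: $-257155132$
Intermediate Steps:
$A = 7094$ ($A = \frac{1}{3} \cdot 21282 = 7094$)
$h = 2482$
$r{\left(X \right)} = 27744 + 136 X$ ($r{\left(X \right)} = 136 \left(204 + X\right) = 27744 + 136 X$)
$\left(h - 7604\right) \left(A + r{\left(113 \right)}\right) = \left(2482 - 7604\right) \left(7094 + \left(27744 + 136 \cdot 113\right)\right) = - 5122 \left(7094 + \left(27744 + 15368\right)\right) = - 5122 \left(7094 + 43112\right) = \left(-5122\right) 50206 = -257155132$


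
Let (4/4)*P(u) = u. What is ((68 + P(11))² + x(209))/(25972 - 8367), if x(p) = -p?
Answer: 6032/17605 ≈ 0.34263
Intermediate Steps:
P(u) = u
((68 + P(11))² + x(209))/(25972 - 8367) = ((68 + 11)² - 1*209)/(25972 - 8367) = (79² - 209)/17605 = (6241 - 209)*(1/17605) = 6032*(1/17605) = 6032/17605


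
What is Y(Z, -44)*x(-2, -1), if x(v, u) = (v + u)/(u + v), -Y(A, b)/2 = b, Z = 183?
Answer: 88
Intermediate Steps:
Y(A, b) = -2*b
x(v, u) = 1 (x(v, u) = (u + v)/(u + v) = 1)
Y(Z, -44)*x(-2, -1) = -2*(-44)*1 = 88*1 = 88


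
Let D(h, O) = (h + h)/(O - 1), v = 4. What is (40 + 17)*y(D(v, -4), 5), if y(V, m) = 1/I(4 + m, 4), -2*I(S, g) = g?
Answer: -57/2 ≈ -28.500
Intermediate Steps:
I(S, g) = -g/2
D(h, O) = 2*h/(-1 + O) (D(h, O) = (2*h)/(-1 + O) = 2*h/(-1 + O))
y(V, m) = -½ (y(V, m) = 1/(-½*4) = 1/(-2) = -½)
(40 + 17)*y(D(v, -4), 5) = (40 + 17)*(-½) = 57*(-½) = -57/2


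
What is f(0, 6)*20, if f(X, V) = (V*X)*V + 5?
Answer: 100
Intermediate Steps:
f(X, V) = 5 + X*V² (f(X, V) = X*V² + 5 = 5 + X*V²)
f(0, 6)*20 = (5 + 0*6²)*20 = (5 + 0*36)*20 = (5 + 0)*20 = 5*20 = 100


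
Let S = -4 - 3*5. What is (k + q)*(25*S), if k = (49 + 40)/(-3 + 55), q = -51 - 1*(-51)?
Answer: -42275/52 ≈ -812.98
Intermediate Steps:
S = -19 (S = -4 - 15 = -19)
q = 0 (q = -51 + 51 = 0)
k = 89/52 ≈ 1.7115
(k + q)*(25*S) = (89/52 + 0)*(25*(-19)) = (89/52)*(-475) = -42275/52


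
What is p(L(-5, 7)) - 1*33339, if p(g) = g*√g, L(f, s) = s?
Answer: -33339 + 7*√7 ≈ -33321.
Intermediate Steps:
p(g) = g^(3/2)
p(L(-5, 7)) - 1*33339 = 7^(3/2) - 1*33339 = 7*√7 - 33339 = -33339 + 7*√7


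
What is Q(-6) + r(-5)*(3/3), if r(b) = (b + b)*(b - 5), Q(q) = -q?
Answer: 106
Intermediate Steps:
r(b) = 2*b*(-5 + b) (r(b) = (2*b)*(-5 + b) = 2*b*(-5 + b))
Q(-6) + r(-5)*(3/3) = -1*(-6) + (2*(-5)*(-5 - 5))*(3/3) = 6 + (2*(-5)*(-10))*(3*(1/3)) = 6 + 100*1 = 6 + 100 = 106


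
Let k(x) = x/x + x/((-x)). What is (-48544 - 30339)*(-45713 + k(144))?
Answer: 3605978579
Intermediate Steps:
k(x) = 0 (k(x) = 1 + x*(-1/x) = 1 - 1 = 0)
(-48544 - 30339)*(-45713 + k(144)) = (-48544 - 30339)*(-45713 + 0) = -78883*(-45713) = 3605978579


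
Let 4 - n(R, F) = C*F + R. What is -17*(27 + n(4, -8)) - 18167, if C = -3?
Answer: -18218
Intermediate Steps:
n(R, F) = 4 - R + 3*F (n(R, F) = 4 - (-3*F + R) = 4 - (R - 3*F) = 4 + (-R + 3*F) = 4 - R + 3*F)
-17*(27 + n(4, -8)) - 18167 = -17*(27 + (4 - 1*4 + 3*(-8))) - 18167 = -17*(27 + (4 - 4 - 24)) - 18167 = -17*(27 - 24) - 18167 = -17*3 - 18167 = -51 - 18167 = -18218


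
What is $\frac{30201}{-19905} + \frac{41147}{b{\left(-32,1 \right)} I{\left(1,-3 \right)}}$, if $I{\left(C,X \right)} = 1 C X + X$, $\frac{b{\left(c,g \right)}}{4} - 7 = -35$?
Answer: $\frac{266245321}{4458720} \approx 59.713$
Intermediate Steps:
$b{\left(c,g \right)} = -112$ ($b{\left(c,g \right)} = 28 + 4 \left(-35\right) = 28 - 140 = -112$)
$I{\left(C,X \right)} = X + C X$ ($I{\left(C,X \right)} = C X + X = X + C X$)
$\frac{30201}{-19905} + \frac{41147}{b{\left(-32,1 \right)} I{\left(1,-3 \right)}} = \frac{30201}{-19905} + \frac{41147}{\left(-112\right) \left(- 3 \left(1 + 1\right)\right)} = 30201 \left(- \frac{1}{19905}\right) + \frac{41147}{\left(-112\right) \left(\left(-3\right) 2\right)} = - \frac{10067}{6635} + \frac{41147}{\left(-112\right) \left(-6\right)} = - \frac{10067}{6635} + \frac{41147}{672} = \frac{266245321}{4458720}$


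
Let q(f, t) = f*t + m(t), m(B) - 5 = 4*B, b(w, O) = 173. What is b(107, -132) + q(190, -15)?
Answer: -2732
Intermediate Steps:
m(B) = 5 + 4*B
q(f, t) = 5 + 4*t + f*t (q(f, t) = f*t + (5 + 4*t) = 5 + 4*t + f*t)
b(107, -132) + q(190, -15) = 173 + (5 + 4*(-15) + 190*(-15)) = 173 + (5 - 60 - 2850) = 173 - 2905 = -2732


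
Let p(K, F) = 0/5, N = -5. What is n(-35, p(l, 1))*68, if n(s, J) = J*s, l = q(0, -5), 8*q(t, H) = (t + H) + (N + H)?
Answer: 0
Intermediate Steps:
q(t, H) = -5/8 + H/4 + t/8 (q(t, H) = ((t + H) + (-5 + H))/8 = ((H + t) + (-5 + H))/8 = (-5 + t + 2*H)/8 = -5/8 + H/4 + t/8)
l = -15/8 (l = -5/8 + (¼)*(-5) + (⅛)*0 = -5/8 - 5/4 + 0 = -15/8 ≈ -1.8750)
p(K, F) = 0 (p(K, F) = 0*(⅕) = 0)
n(-35, p(l, 1))*68 = (0*(-35))*68 = 0*68 = 0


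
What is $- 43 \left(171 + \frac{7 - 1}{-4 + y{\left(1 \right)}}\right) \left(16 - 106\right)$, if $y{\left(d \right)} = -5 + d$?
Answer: $\frac{1317735}{2} \approx 6.5887 \cdot 10^{5}$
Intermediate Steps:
$- 43 \left(171 + \frac{7 - 1}{-4 + y{\left(1 \right)}}\right) \left(16 - 106\right) = - 43 \left(171 + \frac{7 - 1}{-4 + \left(-5 + 1\right)}\right) \left(16 - 106\right) = - 43 \left(171 + \frac{1}{-4 - 4} \cdot 6\right) \left(-90\right) = - 43 \left(171 + \frac{1}{-8} \cdot 6\right) \left(-90\right) = - 43 \left(171 - \frac{3}{4}\right) \left(-90\right) = - 43 \cdot \frac{681}{4} \left(-90\right) = \left(-43\right) \left(- \frac{30645}{2}\right) = \frac{1317735}{2}$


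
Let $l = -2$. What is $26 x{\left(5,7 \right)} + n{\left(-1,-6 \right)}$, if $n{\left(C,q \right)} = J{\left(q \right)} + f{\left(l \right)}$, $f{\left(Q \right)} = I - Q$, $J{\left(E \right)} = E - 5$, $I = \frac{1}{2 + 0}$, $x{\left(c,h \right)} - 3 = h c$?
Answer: $\frac{1959}{2} \approx 979.5$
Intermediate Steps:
$x{\left(c,h \right)} = 3 + c h$ ($x{\left(c,h \right)} = 3 + h c = 3 + c h$)
$I = \frac{1}{2} \approx 0.5$
$J{\left(E \right)} = -5 + E$
$f{\left(Q \right)} = \frac{1}{2} - Q$
$n{\left(C,q \right)} = - \frac{5}{2} + q$ ($n{\left(C,q \right)} = \left(-5 + q\right) + \left(\frac{1}{2} - -2\right) = \left(-5 + q\right) + \left(\frac{1}{2} + 2\right) = \left(-5 + q\right) + \frac{5}{2} = - \frac{5}{2} + q$)
$26 x{\left(5,7 \right)} + n{\left(-1,-6 \right)} = 26 \left(3 + 5 \cdot 7\right) - \frac{17}{2} = 26 \left(3 + 35\right) - \frac{17}{2} = 26 \cdot 38 - \frac{17}{2} = 988 - \frac{17}{2} = \frac{1959}{2}$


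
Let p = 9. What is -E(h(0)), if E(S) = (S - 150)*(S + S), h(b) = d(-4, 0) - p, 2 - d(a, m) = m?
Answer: -2198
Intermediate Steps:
d(a, m) = 2 - m
h(b) = -7 (h(b) = (2 - 1*0) - 1*9 = (2 + 0) - 9 = 2 - 9 = -7)
E(S) = 2*S*(-150 + S) (E(S) = (-150 + S)*(2*S) = 2*S*(-150 + S))
-E(h(0)) = -2*(-7)*(-150 - 7) = -2*(-7)*(-157) = -1*2198 = -2198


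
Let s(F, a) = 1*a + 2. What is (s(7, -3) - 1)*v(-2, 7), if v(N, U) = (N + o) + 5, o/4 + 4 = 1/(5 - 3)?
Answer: 22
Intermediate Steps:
o = -14 (o = -16 + 4/(5 - 3) = -16 + 4/2 = -16 + 4*(1/2) = -16 + 2 = -14)
s(F, a) = 2 + a (s(F, a) = a + 2 = 2 + a)
v(N, U) = -9 + N (v(N, U) = (N - 14) + 5 = (-14 + N) + 5 = -9 + N)
(s(7, -3) - 1)*v(-2, 7) = ((2 - 3) - 1)*(-9 - 2) = (-1 - 1)*(-11) = -2*(-11) = 22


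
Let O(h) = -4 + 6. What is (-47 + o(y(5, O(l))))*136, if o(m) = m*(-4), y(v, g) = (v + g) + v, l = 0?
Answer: -12920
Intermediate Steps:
O(h) = 2
y(v, g) = g + 2*v (y(v, g) = (g + v) + v = g + 2*v)
o(m) = -4*m
(-47 + o(y(5, O(l))))*136 = (-47 - 4*(2 + 2*5))*136 = (-47 - 4*(2 + 10))*136 = (-47 - 4*12)*136 = (-47 - 48)*136 = -95*136 = -12920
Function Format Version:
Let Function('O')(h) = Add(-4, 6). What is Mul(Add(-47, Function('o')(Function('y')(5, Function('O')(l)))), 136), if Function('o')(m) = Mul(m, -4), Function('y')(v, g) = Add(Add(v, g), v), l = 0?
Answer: -12920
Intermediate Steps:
Function('O')(h) = 2
Function('y')(v, g) = Add(g, Mul(2, v)) (Function('y')(v, g) = Add(Add(g, v), v) = Add(g, Mul(2, v)))
Function('o')(m) = Mul(-4, m)
Mul(Add(-47, Function('o')(Function('y')(5, Function('O')(l)))), 136) = Mul(Add(-47, Mul(-4, Add(2, Mul(2, 5)))), 136) = Mul(Add(-47, Mul(-4, Add(2, 10))), 136) = Mul(Add(-47, Mul(-4, 12)), 136) = Mul(Add(-47, -48), 136) = Mul(-95, 136) = -12920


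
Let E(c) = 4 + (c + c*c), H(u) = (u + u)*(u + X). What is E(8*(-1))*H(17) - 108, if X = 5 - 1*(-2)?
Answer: 48852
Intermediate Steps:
X = 7 (X = 5 + 2 = 7)
H(u) = 2*u*(7 + u) (H(u) = (u + u)*(u + 7) = (2*u)*(7 + u) = 2*u*(7 + u))
E(c) = 4 + c + c² (E(c) = 4 + (c + c²) = 4 + c + c²)
E(8*(-1))*H(17) - 108 = (4 + 8*(-1) + (8*(-1))²)*(2*17*(7 + 17)) - 108 = (4 - 8 + (-8)²)*(2*17*24) - 108 = (4 - 8 + 64)*816 - 108 = 60*816 - 108 = 48960 - 108 = 48852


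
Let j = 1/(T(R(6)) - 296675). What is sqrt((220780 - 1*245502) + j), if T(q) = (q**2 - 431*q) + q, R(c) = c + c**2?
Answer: I*sqrt(2421540835916173)/312971 ≈ 157.23*I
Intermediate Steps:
T(q) = q**2 - 430*q
j = -1/312971 (j = 1/((6*(1 + 6))*(-430 + 6*(1 + 6)) - 296675) = 1/((6*7)*(-430 + 6*7) - 296675) = 1/(42*(-430 + 42) - 296675) = 1/(42*(-388) - 296675) = 1/(-16296 - 296675) = 1/(-312971) = -1/312971 ≈ -3.1952e-6)
sqrt((220780 - 1*245502) + j) = sqrt((220780 - 1*245502) - 1/312971) = sqrt((220780 - 245502) - 1/312971) = sqrt(-24722 - 1/312971) = sqrt(-7737269063/312971) = I*sqrt(2421540835916173)/312971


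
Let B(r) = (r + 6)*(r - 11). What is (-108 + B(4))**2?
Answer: 31684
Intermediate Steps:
B(r) = (-11 + r)*(6 + r) (B(r) = (6 + r)*(-11 + r) = (-11 + r)*(6 + r))
(-108 + B(4))**2 = (-108 + (-66 + 4**2 - 5*4))**2 = (-108 + (-66 + 16 - 20))**2 = (-108 - 70)**2 = (-178)**2 = 31684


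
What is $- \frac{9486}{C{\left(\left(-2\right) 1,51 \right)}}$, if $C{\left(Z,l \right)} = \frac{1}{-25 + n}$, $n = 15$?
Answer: $94860$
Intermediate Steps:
$C{\left(Z,l \right)} = - \frac{1}{10}$ ($C{\left(Z,l \right)} = \frac{1}{-25 + 15} = \frac{1}{-10} = - \frac{1}{10}$)
$- \frac{9486}{C{\left(\left(-2\right) 1,51 \right)}} = - \frac{9486}{- \frac{1}{10}} = \left(-9486\right) \left(-10\right) = 94860$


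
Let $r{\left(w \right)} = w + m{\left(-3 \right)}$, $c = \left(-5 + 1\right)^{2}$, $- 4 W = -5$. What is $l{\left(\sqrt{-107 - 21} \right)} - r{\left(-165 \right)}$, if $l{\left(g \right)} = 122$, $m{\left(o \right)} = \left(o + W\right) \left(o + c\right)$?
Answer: $\frac{1239}{4} \approx 309.75$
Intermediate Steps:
$W = \frac{5}{4}$ ($W = \left(- \frac{1}{4}\right) \left(-5\right) = \frac{5}{4} \approx 1.25$)
$c = 16$ ($c = \left(-4\right)^{2} = 16$)
$m{\left(o \right)} = \left(16 + o\right) \left(\frac{5}{4} + o\right)$ ($m{\left(o \right)} = \left(o + \frac{5}{4}\right) \left(o + 16\right) = \left(\frac{5}{4} + o\right) \left(16 + o\right) = \left(16 + o\right) \left(\frac{5}{4} + o\right)$)
$r{\left(w \right)} = - \frac{91}{4} + w$ ($r{\left(w \right)} = w + \left(20 + \left(-3\right)^{2} + \frac{69}{4} \left(-3\right)\right) = w + \left(20 + 9 - \frac{207}{4}\right) = w - \frac{91}{4} = - \frac{91}{4} + w$)
$l{\left(\sqrt{-107 - 21} \right)} - r{\left(-165 \right)} = 122 - \left(- \frac{91}{4} - 165\right) = 122 - - \frac{751}{4} = 122 + \frac{751}{4} = \frac{1239}{4}$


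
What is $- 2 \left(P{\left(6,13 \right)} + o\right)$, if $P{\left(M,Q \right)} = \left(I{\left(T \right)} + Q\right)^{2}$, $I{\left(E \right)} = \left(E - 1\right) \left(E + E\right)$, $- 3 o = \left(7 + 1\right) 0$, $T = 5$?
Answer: $-5618$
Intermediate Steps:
$o = 0$ ($o = - \frac{\left(7 + 1\right) 0}{3} = - \frac{8 \cdot 0}{3} = \left(- \frac{1}{3}\right) 0 = 0$)
$I{\left(E \right)} = 2 E \left(-1 + E\right)$ ($I{\left(E \right)} = \left(-1 + E\right) 2 E = 2 E \left(-1 + E\right)$)
$P{\left(M,Q \right)} = \left(40 + Q\right)^{2}$ ($P{\left(M,Q \right)} = \left(2 \cdot 5 \left(-1 + 5\right) + Q\right)^{2} = \left(2 \cdot 5 \cdot 4 + Q\right)^{2} = \left(40 + Q\right)^{2}$)
$- 2 \left(P{\left(6,13 \right)} + o\right) = - 2 \left(\left(40 + 13\right)^{2} + 0\right) = - 2 \left(53^{2} + 0\right) = - 2 \left(2809 + 0\right) = \left(-2\right) 2809 = -5618$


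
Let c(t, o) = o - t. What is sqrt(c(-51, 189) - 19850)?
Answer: I*sqrt(19610) ≈ 140.04*I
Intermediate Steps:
sqrt(c(-51, 189) - 19850) = sqrt((189 - 1*(-51)) - 19850) = sqrt((189 + 51) - 19850) = sqrt(240 - 19850) = sqrt(-19610) = I*sqrt(19610)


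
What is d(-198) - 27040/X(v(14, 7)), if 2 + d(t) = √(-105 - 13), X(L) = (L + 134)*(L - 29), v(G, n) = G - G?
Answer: 9634/1943 + I*√118 ≈ 4.9583 + 10.863*I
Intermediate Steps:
v(G, n) = 0
X(L) = (-29 + L)*(134 + L) (X(L) = (134 + L)*(-29 + L) = (-29 + L)*(134 + L))
d(t) = -2 + I*√118 (d(t) = -2 + √(-105 - 13) = -2 + √(-118) = -2 + I*√118)
d(-198) - 27040/X(v(14, 7)) = (-2 + I*√118) - 27040/(-3886 + 0² + 105*0) = (-2 + I*√118) - 27040/(-3886 + 0 + 0) = (-2 + I*√118) - 27040/(-3886) = (-2 + I*√118) - 27040*(-1)/3886 = (-2 + I*√118) - 1*(-13520/1943) = (-2 + I*√118) + 13520/1943 = 9634/1943 + I*√118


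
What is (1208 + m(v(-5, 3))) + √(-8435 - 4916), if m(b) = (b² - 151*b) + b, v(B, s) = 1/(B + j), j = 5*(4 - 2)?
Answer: 29451/25 + 13*I*√79 ≈ 1178.0 + 115.55*I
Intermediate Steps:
j = 10 (j = 5*2 = 10)
v(B, s) = 1/(10 + B) (v(B, s) = 1/(B + 10) = 1/(10 + B))
m(b) = b² - 150*b
(1208 + m(v(-5, 3))) + √(-8435 - 4916) = (1208 + (-150 + 1/(10 - 5))/(10 - 5)) + √(-8435 - 4916) = (1208 + (-150 + 1/5)/5) + √(-13351) = (1208 + (-150 + ⅕)/5) + 13*I*√79 = (1208 + (⅕)*(-749/5)) + 13*I*√79 = (1208 - 749/25) + 13*I*√79 = 29451/25 + 13*I*√79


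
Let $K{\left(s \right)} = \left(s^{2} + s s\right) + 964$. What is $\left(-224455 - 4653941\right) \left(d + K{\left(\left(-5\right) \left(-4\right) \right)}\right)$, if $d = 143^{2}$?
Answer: $-108363810348$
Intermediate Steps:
$d = 20449$
$K{\left(s \right)} = 964 + 2 s^{2}$ ($K{\left(s \right)} = \left(s^{2} + s^{2}\right) + 964 = 2 s^{2} + 964 = 964 + 2 s^{2}$)
$\left(-224455 - 4653941\right) \left(d + K{\left(\left(-5\right) \left(-4\right) \right)}\right) = \left(-224455 - 4653941\right) \left(20449 + \left(964 + 2 \left(\left(-5\right) \left(-4\right)\right)^{2}\right)\right) = - 4878396 \left(20449 + \left(964 + 2 \cdot 20^{2}\right)\right) = - 4878396 \left(20449 + \left(964 + 2 \cdot 400\right)\right) = - 4878396 \left(20449 + \left(964 + 800\right)\right) = - 4878396 \left(20449 + 1764\right) = \left(-4878396\right) 22213 = -108363810348$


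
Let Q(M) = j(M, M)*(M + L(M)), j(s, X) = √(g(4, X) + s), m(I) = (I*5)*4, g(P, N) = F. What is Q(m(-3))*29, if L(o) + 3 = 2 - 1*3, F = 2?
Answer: -1856*I*√58 ≈ -14135.0*I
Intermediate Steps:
g(P, N) = 2
m(I) = 20*I (m(I) = (5*I)*4 = 20*I)
j(s, X) = √(2 + s)
L(o) = -4 (L(o) = -3 + (2 - 1*3) = -3 + (2 - 3) = -3 - 1 = -4)
Q(M) = √(2 + M)*(-4 + M) (Q(M) = √(2 + M)*(M - 4) = √(2 + M)*(-4 + M))
Q(m(-3))*29 = (√(2 + 20*(-3))*(-4 + 20*(-3)))*29 = (√(2 - 60)*(-4 - 60))*29 = (√(-58)*(-64))*29 = ((I*√58)*(-64))*29 = -64*I*√58*29 = -1856*I*√58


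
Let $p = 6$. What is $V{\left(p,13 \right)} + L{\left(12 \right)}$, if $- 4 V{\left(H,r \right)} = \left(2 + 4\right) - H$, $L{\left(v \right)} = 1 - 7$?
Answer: $-6$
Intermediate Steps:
$L{\left(v \right)} = -6$
$V{\left(H,r \right)} = - \frac{3}{2} + \frac{H}{4}$ ($V{\left(H,r \right)} = - \frac{\left(2 + 4\right) - H}{4} = - \frac{6 - H}{4} = - \frac{3}{2} + \frac{H}{4}$)
$V{\left(p,13 \right)} + L{\left(12 \right)} = \left(- \frac{3}{2} + \frac{1}{4} \cdot 6\right) - 6 = \left(- \frac{3}{2} + \frac{3}{2}\right) - 6 = 0 - 6 = -6$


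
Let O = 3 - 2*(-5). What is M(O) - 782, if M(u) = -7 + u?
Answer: -776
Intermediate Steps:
O = 13 (O = 3 + 10 = 13)
M(O) - 782 = (-7 + 13) - 782 = 6 - 782 = -776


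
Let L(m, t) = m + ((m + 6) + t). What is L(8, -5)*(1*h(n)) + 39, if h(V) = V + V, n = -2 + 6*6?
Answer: 1195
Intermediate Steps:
n = 34 (n = -2 + 36 = 34)
h(V) = 2*V
L(m, t) = 6 + t + 2*m (L(m, t) = m + ((6 + m) + t) = m + (6 + m + t) = 6 + t + 2*m)
L(8, -5)*(1*h(n)) + 39 = (6 - 5 + 2*8)*(1*(2*34)) + 39 = (6 - 5 + 16)*(1*68) + 39 = 17*68 + 39 = 1156 + 39 = 1195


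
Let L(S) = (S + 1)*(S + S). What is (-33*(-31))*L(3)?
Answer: 24552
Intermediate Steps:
L(S) = 2*S*(1 + S) (L(S) = (1 + S)*(2*S) = 2*S*(1 + S))
(-33*(-31))*L(3) = (-33*(-31))*(2*3*(1 + 3)) = 1023*(2*3*4) = 1023*24 = 24552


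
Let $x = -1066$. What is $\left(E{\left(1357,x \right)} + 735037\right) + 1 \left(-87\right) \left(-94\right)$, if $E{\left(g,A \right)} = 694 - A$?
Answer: $744975$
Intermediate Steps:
$\left(E{\left(1357,x \right)} + 735037\right) + 1 \left(-87\right) \left(-94\right) = \left(\left(694 - -1066\right) + 735037\right) + 1 \left(-87\right) \left(-94\right) = \left(\left(694 + 1066\right) + 735037\right) - -8178 = \left(1760 + 735037\right) + 8178 = 736797 + 8178 = 744975$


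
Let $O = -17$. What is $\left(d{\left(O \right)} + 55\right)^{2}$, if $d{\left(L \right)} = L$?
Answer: $1444$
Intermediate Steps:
$\left(d{\left(O \right)} + 55\right)^{2} = \left(-17 + 55\right)^{2} = 38^{2} = 1444$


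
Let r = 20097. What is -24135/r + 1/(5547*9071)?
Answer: -44977660774/37452499007 ≈ -1.2009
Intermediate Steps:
-24135/r + 1/(5547*9071) = -24135/20097 + 1/(5547*9071) = -24135*1/20097 + (1/5547)*(1/9071) = -8045/6699 + 1/50316837 = -44977660774/37452499007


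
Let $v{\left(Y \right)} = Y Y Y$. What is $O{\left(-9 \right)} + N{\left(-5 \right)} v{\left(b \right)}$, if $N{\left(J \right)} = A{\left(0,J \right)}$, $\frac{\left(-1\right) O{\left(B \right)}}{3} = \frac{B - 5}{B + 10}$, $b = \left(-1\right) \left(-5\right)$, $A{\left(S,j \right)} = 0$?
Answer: $42$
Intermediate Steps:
$b = 5$
$O{\left(B \right)} = - \frac{3 \left(-5 + B\right)}{10 + B}$ ($O{\left(B \right)} = - 3 \frac{B - 5}{B + 10} = - 3 \frac{-5 + B}{10 + B} = - \frac{3 \left(-5 + B\right)}{10 + B}$)
$v{\left(Y \right)} = Y^{3}$ ($v{\left(Y \right)} = Y^{2} Y = Y^{3}$)
$N{\left(J \right)} = 0$
$O{\left(-9 \right)} + N{\left(-5 \right)} v{\left(b \right)} = \frac{3 \left(5 - -9\right)}{10 - 9} + 0 \cdot 5^{3} = \frac{3 \left(5 + 9\right)}{1} + 0 \cdot 125 = 3 \cdot 1 \cdot 14 + 0 = 42 + 0 = 42$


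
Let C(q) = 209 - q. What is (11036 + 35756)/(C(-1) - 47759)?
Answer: -46792/47549 ≈ -0.98408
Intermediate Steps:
(11036 + 35756)/(C(-1) - 47759) = (11036 + 35756)/((209 - 1*(-1)) - 47759) = 46792/((209 + 1) - 47759) = 46792/(210 - 47759) = 46792/(-47549) = 46792*(-1/47549) = -46792/47549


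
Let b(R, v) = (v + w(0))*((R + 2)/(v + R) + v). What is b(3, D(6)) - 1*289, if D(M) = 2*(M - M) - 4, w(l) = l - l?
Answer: -253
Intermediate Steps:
w(l) = 0
D(M) = -4 (D(M) = 2*0 - 4 = 0 - 4 = -4)
b(R, v) = v*(v + (2 + R)/(R + v)) (b(R, v) = (v + 0)*((R + 2)/(v + R) + v) = v*((2 + R)/(R + v) + v) = v*(v + (2 + R)/(R + v)))
b(3, D(6)) - 1*289 = -4*(2 + 3 + (-4)² + 3*(-4))/(3 - 4) - 1*289 = -4*(2 + 3 + 16 - 12)/(-1) - 289 = -4*(-1)*9 - 289 = 36 - 289 = -253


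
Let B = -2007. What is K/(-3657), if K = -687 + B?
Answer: 898/1219 ≈ 0.73667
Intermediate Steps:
K = -2694 (K = -687 - 2007 = -2694)
K/(-3657) = -2694/(-3657) = -2694*(-1/3657) = 898/1219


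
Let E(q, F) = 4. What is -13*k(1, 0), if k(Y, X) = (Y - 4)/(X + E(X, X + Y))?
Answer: 39/4 ≈ 9.7500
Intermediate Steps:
k(Y, X) = (-4 + Y)/(4 + X) (k(Y, X) = (Y - 4)/(X + 4) = (-4 + Y)/(4 + X))
-13*k(1, 0) = -13*(-4 + 1)/(4 + 0) = -13*(-3)/4 = -13*(-¾) = 39/4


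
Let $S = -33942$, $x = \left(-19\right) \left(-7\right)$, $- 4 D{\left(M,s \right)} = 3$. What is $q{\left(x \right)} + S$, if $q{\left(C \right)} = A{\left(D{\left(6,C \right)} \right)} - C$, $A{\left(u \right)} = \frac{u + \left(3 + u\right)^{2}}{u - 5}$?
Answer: $- \frac{136303}{4} \approx -34076.0$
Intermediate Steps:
$D{\left(M,s \right)} = - \frac{3}{4}$ ($D{\left(M,s \right)} = \left(- \frac{1}{4}\right) 3 = - \frac{3}{4}$)
$A{\left(u \right)} = \frac{u + \left(3 + u\right)^{2}}{-5 + u}$
$x = 133$
$q{\left(C \right)} = - \frac{3}{4} - C$ ($q{\left(C \right)} = \frac{- \frac{3}{4} + \left(3 - \frac{3}{4}\right)^{2}}{-5 - \frac{3}{4}} - C = \frac{- \frac{3}{4} + \left(\frac{9}{4}\right)^{2}}{- \frac{23}{4}} - C = - \frac{4 \left(- \frac{3}{4} + \frac{81}{16}\right)}{23} - C = \left(- \frac{4}{23}\right) \frac{69}{16} - C = - \frac{3}{4} - C$)
$q{\left(x \right)} + S = \left(- \frac{3}{4} - 133\right) - 33942 = - \frac{535}{4} - 33942 = - \frac{136303}{4}$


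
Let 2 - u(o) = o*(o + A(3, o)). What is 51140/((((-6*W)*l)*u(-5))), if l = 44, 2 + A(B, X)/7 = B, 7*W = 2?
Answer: -89495/1584 ≈ -56.499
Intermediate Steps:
W = 2/7 (W = (1/7)*2 = 2/7 ≈ 0.28571)
A(B, X) = -14 + 7*B
u(o) = 2 - o*(7 + o) (u(o) = 2 - o*(o + (-14 + 7*3)) = 2 - o*(o + (-14 + 21)) = 2 - o*(o + 7) = 2 - o*(7 + o))
51140/((((-6*W)*l)*u(-5))) = 51140/(((-6*2/7*44)*(2 - 1*(-5)**2 - 7*(-5)))) = 51140/(((-12/7*44)*(2 - 1*25 + 35))) = 51140/((-528*(2 - 25 + 35)/7)) = 51140/((-528/7*12)) = 51140/(-6336/7) = 51140*(-7/6336) = -89495/1584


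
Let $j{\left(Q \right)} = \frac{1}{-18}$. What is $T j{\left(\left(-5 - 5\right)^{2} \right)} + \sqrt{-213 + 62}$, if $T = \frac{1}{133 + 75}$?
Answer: $- \frac{1}{3744} + i \sqrt{151} \approx -0.00026709 + 12.288 i$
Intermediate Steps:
$j{\left(Q \right)} = - \frac{1}{18}$
$T = \frac{1}{208} \approx 0.0048077$
$T j{\left(\left(-5 - 5\right)^{2} \right)} + \sqrt{-213 + 62} = \frac{1}{208} \left(- \frac{1}{18}\right) + \sqrt{-213 + 62} = - \frac{1}{3744} + \sqrt{-151} = - \frac{1}{3744} + i \sqrt{151}$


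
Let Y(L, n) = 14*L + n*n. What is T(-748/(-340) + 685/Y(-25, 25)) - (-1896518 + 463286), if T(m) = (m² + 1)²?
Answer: 13119811198921/9150625 ≈ 1.4338e+6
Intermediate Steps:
Y(L, n) = n² + 14*L (Y(L, n) = 14*L + n² = n² + 14*L)
T(m) = (1 + m²)²
T(-748/(-340) + 685/Y(-25, 25)) - (-1896518 + 463286) = (1 + (-748/(-340) + 685/(25² + 14*(-25)))²)² - (-1896518 + 463286) = (1 + (-748*(-1/340) + 685/(625 - 350))²)² - 1*(-1433232) = (1 + (11/5 + 685/275)²)² + 1433232 = (1 + (11/5 + 685*(1/275))²)² + 1433232 = (1 + (11/5 + 137/55)²)² + 1433232 = (1 + (258/55)²)² + 1433232 = (1 + 66564/3025)² + 1433232 = (69589/3025)² + 1433232 = 4842628921/9150625 + 1433232 = 13119811198921/9150625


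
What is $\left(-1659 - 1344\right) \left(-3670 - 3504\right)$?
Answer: $21543522$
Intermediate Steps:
$\left(-1659 - 1344\right) \left(-3670 - 3504\right) = \left(-1659 - 1344\right) \left(-7174\right) = \left(-3003\right) \left(-7174\right) = 21543522$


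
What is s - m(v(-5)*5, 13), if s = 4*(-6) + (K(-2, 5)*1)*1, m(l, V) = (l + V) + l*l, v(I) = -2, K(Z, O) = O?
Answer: -122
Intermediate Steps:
m(l, V) = V + l + l² (m(l, V) = (V + l) + l² = V + l + l²)
s = -19 (s = 4*(-6) + (5*1)*1 = -24 + 5*1 = -24 + 5 = -19)
s - m(v(-5)*5, 13) = -19 - (13 - 2*5 + (-2*5)²) = -19 - (13 - 10 + (-10)²) = -19 - (13 - 10 + 100) = -19 - 1*103 = -19 - 103 = -122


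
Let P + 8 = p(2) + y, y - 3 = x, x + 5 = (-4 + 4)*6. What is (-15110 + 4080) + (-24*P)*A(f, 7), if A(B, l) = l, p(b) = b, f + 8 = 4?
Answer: -9686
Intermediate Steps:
f = -4 (f = -8 + 4 = -4)
x = -5 (x = -5 + (-4 + 4)*6 = -5 + 0*6 = -5 + 0 = -5)
y = -2 (y = 3 - 5 = -2)
P = -8 (P = -8 + (2 - 2) = -8 + 0 = -8)
(-15110 + 4080) + (-24*P)*A(f, 7) = (-15110 + 4080) - 24*(-8)*7 = -11030 + 192*7 = -11030 + 1344 = -9686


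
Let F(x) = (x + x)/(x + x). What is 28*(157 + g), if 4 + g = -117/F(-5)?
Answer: 1008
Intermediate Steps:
F(x) = 1 (F(x) = (2*x)/((2*x)) = (2*x)*(1/(2*x)) = 1)
g = -121 (g = -4 - 117/1 = -4 - 117*1 = -4 - 117 = -121)
28*(157 + g) = 28*(157 - 121) = 28*36 = 1008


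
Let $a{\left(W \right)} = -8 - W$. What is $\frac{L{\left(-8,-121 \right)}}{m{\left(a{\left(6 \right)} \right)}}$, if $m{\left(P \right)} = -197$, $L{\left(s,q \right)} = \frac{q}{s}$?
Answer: $- \frac{121}{1576} \approx -0.076777$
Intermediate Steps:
$\frac{L{\left(-8,-121 \right)}}{m{\left(a{\left(6 \right)} \right)}} = \frac{\left(-121\right) \frac{1}{-8}}{-197} = \left(-121\right) \left(- \frac{1}{8}\right) \left(- \frac{1}{197}\right) = \frac{121}{8} \left(- \frac{1}{197}\right) = - \frac{121}{1576}$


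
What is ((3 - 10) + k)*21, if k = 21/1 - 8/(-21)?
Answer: 302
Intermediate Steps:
k = 449/21 (k = 21*1 - 8*(-1/21) = 21 + 8/21 = 449/21 ≈ 21.381)
((3 - 10) + k)*21 = ((3 - 10) + 449/21)*21 = (-7 + 449/21)*21 = (302/21)*21 = 302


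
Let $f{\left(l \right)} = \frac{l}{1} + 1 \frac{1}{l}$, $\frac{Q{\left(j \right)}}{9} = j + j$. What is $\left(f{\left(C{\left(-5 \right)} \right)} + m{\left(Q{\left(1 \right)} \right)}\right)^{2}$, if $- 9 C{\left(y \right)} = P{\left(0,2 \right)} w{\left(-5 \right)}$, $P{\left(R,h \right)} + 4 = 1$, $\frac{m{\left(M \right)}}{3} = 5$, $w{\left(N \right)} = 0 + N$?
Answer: $\frac{36481}{225} \approx 162.14$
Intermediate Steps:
$Q{\left(j \right)} = 18 j$ ($Q{\left(j \right)} = 9 \left(j + j\right) = 9 \cdot 2 j = 18 j$)
$w{\left(N \right)} = N$
$m{\left(M \right)} = 15$ ($m{\left(M \right)} = 3 \cdot 5 = 15$)
$P{\left(R,h \right)} = -3$ ($P{\left(R,h \right)} = -4 + 1 = -3$)
$C{\left(y \right)} = - \frac{5}{3}$ ($C{\left(y \right)} = - \frac{\left(-3\right) \left(-5\right)}{9} = \left(- \frac{1}{9}\right) 15 = - \frac{5}{3}$)
$f{\left(l \right)} = l + \frac{1}{l}$ ($f{\left(l \right)} = l 1 + \frac{1}{l} = l + \frac{1}{l}$)
$\left(f{\left(C{\left(-5 \right)} \right)} + m{\left(Q{\left(1 \right)} \right)}\right)^{2} = \left(\left(- \frac{5}{3} + \frac{1}{- \frac{5}{3}}\right) + 15\right)^{2} = \left(\left(- \frac{5}{3} - \frac{3}{5}\right) + 15\right)^{2} = \left(- \frac{34}{15} + 15\right)^{2} = \left(\frac{191}{15}\right)^{2} = \frac{36481}{225}$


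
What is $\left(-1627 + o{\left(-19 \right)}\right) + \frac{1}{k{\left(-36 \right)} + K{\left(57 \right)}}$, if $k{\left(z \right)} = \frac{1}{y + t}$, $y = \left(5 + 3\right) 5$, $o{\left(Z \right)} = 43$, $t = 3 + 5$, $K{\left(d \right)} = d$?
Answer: $- \frac{4335360}{2737} \approx -1584.0$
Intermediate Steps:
$t = 8$
$y = 40$ ($y = 8 \cdot 5 = 40$)
$k{\left(z \right)} = \frac{1}{48}$ ($k{\left(z \right)} = \frac{1}{40 + 8} = \frac{1}{48}$)
$\left(-1627 + o{\left(-19 \right)}\right) + \frac{1}{k{\left(-36 \right)} + K{\left(57 \right)}} = \left(-1627 + 43\right) + \frac{1}{\frac{1}{48} + 57} = -1584 + \frac{1}{\frac{2737}{48}} = -1584 + \frac{48}{2737} = - \frac{4335360}{2737}$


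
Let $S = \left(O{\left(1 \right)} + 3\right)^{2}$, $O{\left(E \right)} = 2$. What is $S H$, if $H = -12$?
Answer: $-300$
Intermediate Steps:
$S = 25$ ($S = \left(2 + 3\right)^{2} = 5^{2} = 25$)
$S H = 25 \left(-12\right) = -300$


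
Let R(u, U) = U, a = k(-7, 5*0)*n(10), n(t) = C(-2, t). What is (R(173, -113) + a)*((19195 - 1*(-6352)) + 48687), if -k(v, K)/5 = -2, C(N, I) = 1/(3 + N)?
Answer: -7646102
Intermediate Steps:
k(v, K) = 10 (k(v, K) = -5*(-2) = 10)
n(t) = 1 (n(t) = 1/(3 - 2) = 1/1 = 1)
a = 10 (a = 10*1 = 10)
(R(173, -113) + a)*((19195 - 1*(-6352)) + 48687) = (-113 + 10)*((19195 - 1*(-6352)) + 48687) = -103*((19195 + 6352) + 48687) = -103*(25547 + 48687) = -103*74234 = -7646102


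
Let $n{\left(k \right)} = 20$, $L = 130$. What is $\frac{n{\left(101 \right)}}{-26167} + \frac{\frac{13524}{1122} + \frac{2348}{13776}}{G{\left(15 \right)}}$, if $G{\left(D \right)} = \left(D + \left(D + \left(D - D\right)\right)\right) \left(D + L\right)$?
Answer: $\frac{29994089803}{14661484188120} \approx 0.0020458$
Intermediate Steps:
$G{\left(D \right)} = 2 D \left(130 + D\right)$ ($G{\left(D \right)} = \left(D + \left(D + \left(D - D\right)\right)\right) \left(D + 130\right) = \left(D + \left(D + 0\right)\right) \left(130 + D\right) = \left(D + D\right) \left(130 + D\right) = 2 D \left(130 + D\right)$)
$\frac{n{\left(101 \right)}}{-26167} + \frac{\frac{13524}{1122} + \frac{2348}{13776}}{G{\left(15 \right)}} = \frac{20}{-26167} + \frac{\frac{13524}{1122} + \frac{2348}{13776}}{2 \cdot 15 \left(130 + 15\right)} = 20 \left(- \frac{1}{26167}\right) + \frac{13524 \cdot \frac{1}{1122} + 2348 \cdot \frac{1}{13776}}{2 \cdot 15 \cdot 145} = - \frac{20}{26167} + \frac{\frac{2254}{187} + \frac{587}{3444}}{4350} = - \frac{20}{26167} + \frac{7872545}{644028} \cdot \frac{1}{4350} = - \frac{20}{26167} + \frac{1574509}{560304360} = \frac{29994089803}{14661484188120}$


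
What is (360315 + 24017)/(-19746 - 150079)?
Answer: -384332/169825 ≈ -2.2631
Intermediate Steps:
(360315 + 24017)/(-19746 - 150079) = 384332/(-169825) = 384332*(-1/169825) = -384332/169825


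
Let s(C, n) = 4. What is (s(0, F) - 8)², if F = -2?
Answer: 16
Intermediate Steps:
(s(0, F) - 8)² = (4 - 8)² = (-4)² = 16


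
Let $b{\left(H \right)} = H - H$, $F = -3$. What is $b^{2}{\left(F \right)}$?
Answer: $0$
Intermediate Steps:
$b{\left(H \right)} = 0$
$b^{2}{\left(F \right)} = 0^{2} = 0$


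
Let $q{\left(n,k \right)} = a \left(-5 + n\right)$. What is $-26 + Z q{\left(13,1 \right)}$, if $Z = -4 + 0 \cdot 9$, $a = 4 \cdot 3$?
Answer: $-410$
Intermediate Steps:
$a = 12$
$q{\left(n,k \right)} = -60 + 12 n$ ($q{\left(n,k \right)} = 12 \left(-5 + n\right) = -60 + 12 n$)
$Z = -4$ ($Z = -4 + 0 = -4$)
$-26 + Z q{\left(13,1 \right)} = -26 - 4 \left(-60 + 12 \cdot 13\right) = -26 - 4 \left(-60 + 156\right) = -26 - 384 = -410$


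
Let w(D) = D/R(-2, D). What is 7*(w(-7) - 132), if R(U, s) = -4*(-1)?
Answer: -3745/4 ≈ -936.25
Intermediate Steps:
R(U, s) = 4
w(D) = D/4
7*(w(-7) - 132) = 7*((1/4)*(-7) - 132) = 7*(-7/4 - 132) = 7*(-535/4) = -3745/4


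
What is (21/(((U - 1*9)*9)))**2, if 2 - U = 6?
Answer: 49/1521 ≈ 0.032216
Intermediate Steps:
U = -4 (U = 2 - 1*6 = 2 - 6 = -4)
(21/(((U - 1*9)*9)))**2 = (21/(((-4 - 1*9)*9)))**2 = (21/(((-4 - 9)*9)))**2 = (21/((-13*9)))**2 = (21/(-117))**2 = (21*(-1/117))**2 = (-7/39)**2 = 49/1521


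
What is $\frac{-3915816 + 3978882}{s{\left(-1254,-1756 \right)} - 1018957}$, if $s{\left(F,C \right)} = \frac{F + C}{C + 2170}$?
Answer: $- \frac{6527331}{105462802} \approx -0.061892$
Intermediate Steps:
$s{\left(F,C \right)} = \frac{C + F}{2170 + C}$
$\frac{-3915816 + 3978882}{s{\left(-1254,-1756 \right)} - 1018957} = \frac{-3915816 + 3978882}{\frac{-1756 - 1254}{2170 - 1756} - 1018957} = \frac{63066}{\frac{1}{414} \left(-3010\right) - 1018957} = \frac{63066}{- \frac{1505}{207} - 1018957} = \frac{63066}{- \frac{210925604}{207}} = 63066 \left(- \frac{207}{210925604}\right) = - \frac{6527331}{105462802}$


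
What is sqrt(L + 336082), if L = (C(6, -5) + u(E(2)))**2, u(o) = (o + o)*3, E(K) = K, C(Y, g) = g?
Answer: sqrt(336131) ≈ 579.77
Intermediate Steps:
u(o) = 6*o (u(o) = (2*o)*3 = 6*o)
L = 49 (L = (-5 + 6*2)**2 = (-5 + 12)**2 = 7**2 = 49)
sqrt(L + 336082) = sqrt(49 + 336082) = sqrt(336131)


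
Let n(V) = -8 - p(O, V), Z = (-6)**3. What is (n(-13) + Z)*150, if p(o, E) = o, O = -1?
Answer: -33450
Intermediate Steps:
Z = -216
n(V) = -7 (n(V) = -8 - 1*(-1) = -8 + 1 = -7)
(n(-13) + Z)*150 = (-7 - 216)*150 = -223*150 = -33450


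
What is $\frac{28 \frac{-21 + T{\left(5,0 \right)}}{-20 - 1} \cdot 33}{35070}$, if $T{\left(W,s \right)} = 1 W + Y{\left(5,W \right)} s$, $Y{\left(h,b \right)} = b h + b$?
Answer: $\frac{352}{17535} \approx 0.020074$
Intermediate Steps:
$Y{\left(h,b \right)} = b + b h$
$T{\left(W,s \right)} = W + 6 W s$ ($T{\left(W,s \right)} = 1 W + W \left(1 + 5\right) s = W + W 6 s = W + 6 W s$)
$\frac{28 \frac{-21 + T{\left(5,0 \right)}}{-20 - 1} \cdot 33}{35070} = \frac{28 \frac{-21 + 5 \left(1 + 6 \cdot 0\right)}{-20 - 1} \cdot 33}{35070} = 28 \frac{-21 + 5 \left(1 + 0\right)}{-21} \cdot 33 \cdot \frac{1}{35070} = 28 \left(-21 + 5 \cdot 1\right) \left(- \frac{1}{21}\right) 33 \cdot \frac{1}{35070} = 28 \left(-21 + 5\right) \left(- \frac{1}{21}\right) 33 \cdot \frac{1}{35070} = 28 \left(\left(-16\right) \left(- \frac{1}{21}\right)\right) 33 \cdot \frac{1}{35070} = 28 \cdot \frac{16}{21} \cdot 33 \cdot \frac{1}{35070} = \frac{64}{3} \cdot 33 \cdot \frac{1}{35070} = 704 \cdot \frac{1}{35070} = \frac{352}{17535}$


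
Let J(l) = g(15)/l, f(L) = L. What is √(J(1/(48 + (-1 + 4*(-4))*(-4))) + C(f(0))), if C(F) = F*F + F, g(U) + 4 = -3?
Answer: 2*I*√203 ≈ 28.496*I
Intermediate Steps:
g(U) = -7 (g(U) = -4 - 3 = -7)
C(F) = F + F² (C(F) = F² + F = F + F²)
J(l) = -7/l
√(J(1/(48 + (-1 + 4*(-4))*(-4))) + C(f(0))) = √(-7/(1/(48 + (-1 + 4*(-4))*(-4))) + 0*(1 + 0)) = √(-7/(1/(48 + (-1 - 16)*(-4))) + 0*1) = √(-7/(1/(48 - 17*(-4))) + 0) = √(-7/(1/(48 + 68)) + 0) = √(-7/(1/116) + 0) = √(-7/1/116 + 0) = √(-7*116 + 0) = √(-812 + 0) = √(-812) = 2*I*√203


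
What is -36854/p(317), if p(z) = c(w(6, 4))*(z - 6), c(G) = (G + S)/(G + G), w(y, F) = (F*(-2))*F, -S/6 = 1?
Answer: -1179328/5909 ≈ -199.58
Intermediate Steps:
S = -6 (S = -6*1 = -6)
w(y, F) = -2*F² (w(y, F) = (-2*F)*F = -2*F²)
c(G) = (-6 + G)/(2*G) (c(G) = (G - 6)/(G + G) = (-6 + G)/((2*G)) = (-6 + G)*(1/(2*G)) = (-6 + G)/(2*G))
p(z) = -57/16 + 19*z/32 (p(z) = ((-6 - 2*4²)/(2*((-2*4²))))*(z - 6) = ((-6 - 2*16)/(2*((-2*16))))*(-6 + z) = ((½)*(-6 - 32)/(-32))*(-6 + z) = ((½)*(-1/32)*(-38))*(-6 + z) = 19*(-6 + z)/32 = -57/16 + 19*z/32)
-36854/p(317) = -36854/(-57/16 + (19/32)*317) = -36854/(-57/16 + 6023/32) = -36854/5909/32 = -36854*32/5909 = -1179328/5909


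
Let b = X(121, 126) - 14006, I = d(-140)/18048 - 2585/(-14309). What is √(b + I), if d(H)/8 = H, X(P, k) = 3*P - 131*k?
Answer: I*√490894297768768431/4035138 ≈ 173.63*I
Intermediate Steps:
X(P, k) = -131*k + 3*P
d(H) = 8*H
I = 957125/8070276 (I = (8*(-140))/18048 - 2585/(-14309) = -1120*1/18048 - 2585*(-1/14309) = -35/564 + 2585/14309 = 957125/8070276 ≈ 0.11860)
b = -30149 (b = (-131*126 + 3*121) - 14006 = (-16506 + 363) - 14006 = -16143 - 14006 = -30149)
√(b + I) = √(-30149 + 957125/8070276) = √(-243309793999/8070276) = I*√490894297768768431/4035138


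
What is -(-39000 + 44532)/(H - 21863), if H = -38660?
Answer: 5532/60523 ≈ 0.091403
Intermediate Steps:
-(-39000 + 44532)/(H - 21863) = -(-39000 + 44532)/(-38660 - 21863) = -5532/(-60523) = -5532*(-1)/60523 = -1*(-5532/60523) = 5532/60523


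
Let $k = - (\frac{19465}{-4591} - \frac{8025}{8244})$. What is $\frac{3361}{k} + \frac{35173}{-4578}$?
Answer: $\frac{191805769206859}{301098470610} \approx 637.02$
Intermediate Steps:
$k = \frac{65770745}{12616068}$ ($k = - (19465 \left(- \frac{1}{4591}\right) - \frac{2675}{2748}) = - (- \frac{19465}{4591} - \frac{2675}{2748}) = \left(-1\right) \left(- \frac{65770745}{12616068}\right) = \frac{65770745}{12616068} \approx 5.2132$)
$\frac{3361}{k} + \frac{35173}{-4578} = \frac{3361}{\frac{65770745}{12616068}} + \frac{35173}{-4578} = 3361 \cdot \frac{12616068}{65770745} + 35173 \left(- \frac{1}{4578}\right) = \frac{42402604548}{65770745} - \frac{35173}{4578} = \frac{191805769206859}{301098470610}$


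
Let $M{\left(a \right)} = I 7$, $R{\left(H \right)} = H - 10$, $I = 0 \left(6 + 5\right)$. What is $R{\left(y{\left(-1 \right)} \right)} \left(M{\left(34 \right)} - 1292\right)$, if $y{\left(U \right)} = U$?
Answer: $14212$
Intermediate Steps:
$I = 0$ ($I = 0 \cdot 11 = 0$)
$R{\left(H \right)} = -10 + H$ ($R{\left(H \right)} = H - 10 = -10 + H$)
$M{\left(a \right)} = 0$ ($M{\left(a \right)} = 0 \cdot 7 = 0$)
$R{\left(y{\left(-1 \right)} \right)} \left(M{\left(34 \right)} - 1292\right) = \left(-10 - 1\right) \left(0 - 1292\right) = \left(-11\right) \left(-1292\right) = 14212$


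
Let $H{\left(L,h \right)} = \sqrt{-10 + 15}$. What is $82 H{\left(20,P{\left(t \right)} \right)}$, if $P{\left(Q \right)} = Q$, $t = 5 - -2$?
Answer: $82 \sqrt{5} \approx 183.36$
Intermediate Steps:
$t = 7$ ($t = 5 + 2 = 7$)
$H{\left(L,h \right)} = \sqrt{5}$
$82 H{\left(20,P{\left(t \right)} \right)} = 82 \sqrt{5}$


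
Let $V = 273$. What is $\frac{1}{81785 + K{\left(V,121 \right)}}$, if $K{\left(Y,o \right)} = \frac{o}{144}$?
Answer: $\frac{144}{11777161} \approx 1.2227 \cdot 10^{-5}$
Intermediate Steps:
$K{\left(Y,o \right)} = \frac{o}{144}$ ($K{\left(Y,o \right)} = o \frac{1}{144} = \frac{o}{144}$)
$\frac{1}{81785 + K{\left(V,121 \right)}} = \frac{1}{81785 + \frac{1}{144} \cdot 121} = \frac{1}{81785 + \frac{121}{144}} = \frac{1}{\frac{11777161}{144}} = \frac{144}{11777161}$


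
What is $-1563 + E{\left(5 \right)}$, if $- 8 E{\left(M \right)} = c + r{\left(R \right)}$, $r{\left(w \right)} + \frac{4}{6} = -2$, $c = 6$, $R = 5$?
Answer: $- \frac{18761}{12} \approx -1563.4$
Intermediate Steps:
$r{\left(w \right)} = - \frac{8}{3}$ ($r{\left(w \right)} = - \frac{2}{3} - 2 = - \frac{8}{3}$)
$E{\left(M \right)} = - \frac{5}{12}$ ($E{\left(M \right)} = - \frac{6 - \frac{8}{3}}{8} = \left(- \frac{1}{8}\right) \frac{10}{3} = - \frac{5}{12}$)
$-1563 + E{\left(5 \right)} = -1563 - \frac{5}{12} = - \frac{18761}{12}$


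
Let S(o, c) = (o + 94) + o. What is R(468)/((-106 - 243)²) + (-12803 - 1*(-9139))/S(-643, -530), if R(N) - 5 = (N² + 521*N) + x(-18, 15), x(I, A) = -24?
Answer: 124746975/18148349 ≈ 6.8737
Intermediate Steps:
S(o, c) = 94 + 2*o (S(o, c) = (94 + o) + o = 94 + 2*o)
R(N) = -19 + N² + 521*N (R(N) = 5 + ((N² + 521*N) - 24) = 5 + (-24 + N² + 521*N) = -19 + N² + 521*N)
R(468)/((-106 - 243)²) + (-12803 - 1*(-9139))/S(-643, -530) = (-19 + 468² + 521*468)/((-106 - 243)²) + (-12803 - 1*(-9139))/(94 + 2*(-643)) = (-19 + 219024 + 243828)/((-349)²) + (-12803 + 9139)/(94 - 1286) = 462833/121801 - 3664/(-1192) = 462833*(1/121801) - 3664*(-1/1192) = 462833/121801 + 458/149 = 124746975/18148349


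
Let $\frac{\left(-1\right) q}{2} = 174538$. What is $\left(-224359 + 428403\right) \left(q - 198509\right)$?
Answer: $-111731433740$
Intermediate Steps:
$q = -349076$ ($q = \left(-2\right) 174538 = -349076$)
$\left(-224359 + 428403\right) \left(q - 198509\right) = \left(-224359 + 428403\right) \left(-349076 - 198509\right) = 204044 \left(-547585\right) = -111731433740$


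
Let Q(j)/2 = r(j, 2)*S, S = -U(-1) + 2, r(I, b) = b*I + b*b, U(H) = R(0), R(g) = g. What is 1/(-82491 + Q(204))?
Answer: -1/80843 ≈ -1.2370e-5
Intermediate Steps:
U(H) = 0
r(I, b) = b² + I*b (r(I, b) = I*b + b² = b² + I*b)
S = 2 (S = -1*0 + 2 = 0 + 2 = 2)
Q(j) = 16 + 8*j (Q(j) = 2*((2*(j + 2))*2) = 2*((2*(2 + j))*2) = 2*((4 + 2*j)*2) = 2*(8 + 4*j) = 16 + 8*j)
1/(-82491 + Q(204)) = 1/(-82491 + (16 + 8*204)) = 1/(-82491 + (16 + 1632)) = 1/(-82491 + 1648) = 1/(-80843) = -1/80843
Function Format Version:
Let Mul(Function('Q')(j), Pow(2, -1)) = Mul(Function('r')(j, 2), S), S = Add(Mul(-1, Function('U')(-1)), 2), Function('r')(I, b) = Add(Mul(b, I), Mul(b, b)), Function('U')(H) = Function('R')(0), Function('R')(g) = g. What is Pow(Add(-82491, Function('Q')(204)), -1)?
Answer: Rational(-1, 80843) ≈ -1.2370e-5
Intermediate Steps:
Function('U')(H) = 0
Function('r')(I, b) = Add(Pow(b, 2), Mul(I, b)) (Function('r')(I, b) = Add(Mul(I, b), Pow(b, 2)) = Add(Pow(b, 2), Mul(I, b)))
S = 2 (S = Add(Mul(-1, 0), 2) = Add(0, 2) = 2)
Function('Q')(j) = Add(16, Mul(8, j)) (Function('Q')(j) = Mul(2, Mul(Mul(2, Add(j, 2)), 2)) = Mul(2, Mul(Mul(2, Add(2, j)), 2)) = Mul(2, Mul(Add(4, Mul(2, j)), 2)) = Mul(2, Add(8, Mul(4, j))) = Add(16, Mul(8, j)))
Pow(Add(-82491, Function('Q')(204)), -1) = Pow(Add(-82491, Add(16, Mul(8, 204))), -1) = Pow(Add(-82491, Add(16, 1632)), -1) = Pow(Add(-82491, 1648), -1) = Pow(-80843, -1) = Rational(-1, 80843)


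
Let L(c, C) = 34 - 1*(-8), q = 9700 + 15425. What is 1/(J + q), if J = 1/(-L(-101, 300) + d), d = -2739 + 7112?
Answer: 4331/108816376 ≈ 3.9801e-5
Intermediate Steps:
d = 4373
q = 25125
L(c, C) = 42 (L(c, C) = 34 + 8 = 42)
J = 1/4331 (J = 1/(-1*42 + 4373) = 1/(-42 + 4373) = 1/4331 ≈ 0.00023089)
1/(J + q) = 1/(1/4331 + 25125) = 1/(108816376/4331) = 4331/108816376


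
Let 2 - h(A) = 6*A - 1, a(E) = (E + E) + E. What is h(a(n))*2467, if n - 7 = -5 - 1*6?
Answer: 185025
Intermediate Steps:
n = -4 (n = 7 + (-5 - 1*6) = 7 + (-5 - 6) = 7 - 11 = -4)
a(E) = 3*E (a(E) = 2*E + E = 3*E)
h(A) = 3 - 6*A (h(A) = 2 - (6*A - 1) = 2 - (-1 + 6*A) = 2 + (1 - 6*A) = 3 - 6*A)
h(a(n))*2467 = (3 - 18*(-4))*2467 = (3 - 6*(-12))*2467 = (3 + 72)*2467 = 75*2467 = 185025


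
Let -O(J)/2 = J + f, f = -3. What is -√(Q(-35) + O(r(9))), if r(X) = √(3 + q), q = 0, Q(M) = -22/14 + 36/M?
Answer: -√(85 - 50*√3)/5 ≈ -0.25318*I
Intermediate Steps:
Q(M) = -11/7 + 36/M (Q(M) = -22*1/14 + 36/M = -11/7 + 36/M)
r(X) = √3 (r(X) = √(3 + 0) = √3)
O(J) = 6 - 2*J (O(J) = -2*(J - 3) = -2*(-3 + J) = 6 - 2*J)
-√(Q(-35) + O(r(9))) = -√((-11/7 + 36/(-35)) + (6 - 2*√3)) = -√((-11/7 + 36*(-1/35)) + (6 - 2*√3)) = -√((-11/7 - 36/35) + (6 - 2*√3)) = -√(-13/5 + (6 - 2*√3)) = -√(17/5 - 2*√3)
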